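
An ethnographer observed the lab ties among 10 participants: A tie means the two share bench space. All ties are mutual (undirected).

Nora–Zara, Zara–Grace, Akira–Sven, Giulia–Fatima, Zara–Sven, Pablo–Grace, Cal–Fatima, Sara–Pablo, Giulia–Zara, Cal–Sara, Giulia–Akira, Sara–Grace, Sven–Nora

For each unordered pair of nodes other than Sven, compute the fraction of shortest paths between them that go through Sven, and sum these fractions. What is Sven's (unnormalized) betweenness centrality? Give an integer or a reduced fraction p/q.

Pairs whose geodesics pass through Sven — Nora–Akira: 1; Zara–Akira: 1/2; Grace–Akira: 1/2; Pablo–Akira: 1/2; Sara–Akira: 1/3.
All other pairs contribute 0.
Summing the contributions gives betweenness(Sven) = 17/6.

17/6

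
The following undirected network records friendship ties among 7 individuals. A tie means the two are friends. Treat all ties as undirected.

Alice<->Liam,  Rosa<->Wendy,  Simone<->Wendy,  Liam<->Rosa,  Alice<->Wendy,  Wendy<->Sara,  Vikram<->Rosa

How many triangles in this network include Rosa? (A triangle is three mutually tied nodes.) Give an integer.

0

Rosa's neighbors are Liam, Vikram, and Wendy, but none of them are tied to each other, so no triangle contains Rosa.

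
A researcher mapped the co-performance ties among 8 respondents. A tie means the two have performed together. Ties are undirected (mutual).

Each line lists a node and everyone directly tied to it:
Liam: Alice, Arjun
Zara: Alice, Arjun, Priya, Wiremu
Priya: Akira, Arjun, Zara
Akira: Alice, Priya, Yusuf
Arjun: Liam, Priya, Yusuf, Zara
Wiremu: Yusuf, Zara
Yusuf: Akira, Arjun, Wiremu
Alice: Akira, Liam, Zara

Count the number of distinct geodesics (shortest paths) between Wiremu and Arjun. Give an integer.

The shortest distance is 2. The length-2 paths are: Wiremu–Zara–Arjun; Wiremu–Yusuf–Arjun.
That gives 2 distinct shortest paths.

2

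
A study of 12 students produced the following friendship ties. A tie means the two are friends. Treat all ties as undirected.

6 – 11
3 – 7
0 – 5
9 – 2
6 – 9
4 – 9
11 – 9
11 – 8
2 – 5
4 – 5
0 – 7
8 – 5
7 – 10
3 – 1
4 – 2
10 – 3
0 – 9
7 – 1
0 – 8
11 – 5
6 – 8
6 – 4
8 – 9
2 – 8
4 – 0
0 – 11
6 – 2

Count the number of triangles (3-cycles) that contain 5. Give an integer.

5's neighbors: 0, 2, 4, 8, and 11.
Neighbor pairs that are themselves tied: 5–0–4; 5–0–8; 5–0–11; 5–2–4; 5–2–8; 5–8–11. Each forms one triangle with 5, for 6 in total.

6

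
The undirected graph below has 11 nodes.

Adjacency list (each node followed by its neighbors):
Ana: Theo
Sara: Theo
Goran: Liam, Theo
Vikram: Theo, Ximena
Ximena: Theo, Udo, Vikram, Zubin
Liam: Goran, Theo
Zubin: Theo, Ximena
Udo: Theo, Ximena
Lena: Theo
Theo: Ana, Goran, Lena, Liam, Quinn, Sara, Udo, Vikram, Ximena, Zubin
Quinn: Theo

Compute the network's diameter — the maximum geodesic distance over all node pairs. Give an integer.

Eccentricity of each node (its greatest distance to any other): Ana:2, Goran:2, Lena:2, Liam:2, Quinn:2, Sara:2, Theo:1, Udo:2, Vikram:2, Ximena:2, Zubin:2.
The maximum eccentricity is 2, realized for instance by the pair Ximena–Sara via Ximena – Theo – Sara. So the diameter is 2.

2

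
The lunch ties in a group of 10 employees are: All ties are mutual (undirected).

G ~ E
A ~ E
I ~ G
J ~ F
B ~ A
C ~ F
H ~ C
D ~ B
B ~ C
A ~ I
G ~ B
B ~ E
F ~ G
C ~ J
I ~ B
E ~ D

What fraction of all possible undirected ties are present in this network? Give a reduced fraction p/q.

There are 16 edges and 10 nodes, so the maximum possible is C(10,2) = 45.
Density = 16/45.

16/45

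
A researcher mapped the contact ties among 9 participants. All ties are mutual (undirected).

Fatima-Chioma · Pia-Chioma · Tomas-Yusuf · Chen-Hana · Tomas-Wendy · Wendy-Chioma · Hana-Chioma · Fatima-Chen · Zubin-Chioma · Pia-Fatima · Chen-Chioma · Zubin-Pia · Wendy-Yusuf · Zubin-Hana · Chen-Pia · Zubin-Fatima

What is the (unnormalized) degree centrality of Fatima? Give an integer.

Fatima is directly tied to Chen, Chioma, Pia, and Zubin. That is 4 neighbors, so the degree of Fatima is 4.

4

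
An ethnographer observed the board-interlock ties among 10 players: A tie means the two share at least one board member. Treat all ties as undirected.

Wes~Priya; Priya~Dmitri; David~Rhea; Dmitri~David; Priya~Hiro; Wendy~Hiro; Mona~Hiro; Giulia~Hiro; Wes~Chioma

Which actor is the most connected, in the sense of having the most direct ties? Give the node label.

Degrees — Chioma:1, David:2, Dmitri:2, Giulia:1, Hiro:4, Mona:1, Priya:3, Rhea:1, Wendy:1, Wes:2.
The maximum is 4, attained only by Hiro.

Hiro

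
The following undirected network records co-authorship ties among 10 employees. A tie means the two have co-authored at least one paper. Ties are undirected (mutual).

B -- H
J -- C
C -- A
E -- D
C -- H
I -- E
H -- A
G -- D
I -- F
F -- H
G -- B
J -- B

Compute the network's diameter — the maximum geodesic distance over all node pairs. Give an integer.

Eccentricity of each node (its greatest distance to any other): A:4, B:3, C:4, D:4, E:4, F:3, G:3, H:3, I:4, J:4.
The maximum eccentricity is 4, realized for instance by the pair E–J via E – D – G – B – J. So the diameter is 4.

4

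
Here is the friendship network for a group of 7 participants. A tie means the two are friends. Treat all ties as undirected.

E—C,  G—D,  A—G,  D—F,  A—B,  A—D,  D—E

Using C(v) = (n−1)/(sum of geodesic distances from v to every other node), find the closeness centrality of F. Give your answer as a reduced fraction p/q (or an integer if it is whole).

6/13

Distances from F: A:2, B:3, C:3, D:1, E:2, G:2. Sum = 13.
n = 7, so closeness = 6/13.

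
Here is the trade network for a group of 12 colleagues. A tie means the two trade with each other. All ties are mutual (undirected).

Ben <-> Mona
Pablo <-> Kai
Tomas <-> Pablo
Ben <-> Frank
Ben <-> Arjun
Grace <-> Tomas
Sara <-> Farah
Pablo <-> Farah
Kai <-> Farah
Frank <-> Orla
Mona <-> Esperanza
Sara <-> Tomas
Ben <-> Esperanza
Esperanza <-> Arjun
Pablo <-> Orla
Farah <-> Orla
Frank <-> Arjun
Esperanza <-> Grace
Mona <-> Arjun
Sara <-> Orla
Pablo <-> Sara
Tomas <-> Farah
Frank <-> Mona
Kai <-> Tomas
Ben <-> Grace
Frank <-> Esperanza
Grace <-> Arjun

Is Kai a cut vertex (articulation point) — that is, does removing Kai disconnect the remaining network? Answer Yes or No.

Even without Kai, every remaining node can still reach every other (the residual graph is connected), so Kai is not a cut vertex.

No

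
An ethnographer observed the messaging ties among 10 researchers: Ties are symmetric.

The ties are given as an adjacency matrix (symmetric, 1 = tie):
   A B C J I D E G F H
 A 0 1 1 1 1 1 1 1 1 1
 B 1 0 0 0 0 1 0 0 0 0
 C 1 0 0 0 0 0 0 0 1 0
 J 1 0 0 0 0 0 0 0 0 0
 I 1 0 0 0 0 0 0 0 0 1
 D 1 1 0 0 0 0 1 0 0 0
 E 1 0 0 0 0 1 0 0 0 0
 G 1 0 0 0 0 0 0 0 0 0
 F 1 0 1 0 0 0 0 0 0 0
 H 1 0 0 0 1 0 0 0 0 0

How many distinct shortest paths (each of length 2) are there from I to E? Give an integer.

1

The shortest distance is 2, and the only length-2 path is I–A–E. So there is exactly 1 shortest path.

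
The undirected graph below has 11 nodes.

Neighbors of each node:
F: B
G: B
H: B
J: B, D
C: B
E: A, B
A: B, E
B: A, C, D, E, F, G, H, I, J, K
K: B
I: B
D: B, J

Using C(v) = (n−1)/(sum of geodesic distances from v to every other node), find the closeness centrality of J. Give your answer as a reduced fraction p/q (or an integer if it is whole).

5/9

Distances from J: A:2, B:1, C:2, D:1, E:2, F:2, G:2, H:2, I:2, K:2. Sum = 18.
n = 11, so closeness = 10/18 = 5/9.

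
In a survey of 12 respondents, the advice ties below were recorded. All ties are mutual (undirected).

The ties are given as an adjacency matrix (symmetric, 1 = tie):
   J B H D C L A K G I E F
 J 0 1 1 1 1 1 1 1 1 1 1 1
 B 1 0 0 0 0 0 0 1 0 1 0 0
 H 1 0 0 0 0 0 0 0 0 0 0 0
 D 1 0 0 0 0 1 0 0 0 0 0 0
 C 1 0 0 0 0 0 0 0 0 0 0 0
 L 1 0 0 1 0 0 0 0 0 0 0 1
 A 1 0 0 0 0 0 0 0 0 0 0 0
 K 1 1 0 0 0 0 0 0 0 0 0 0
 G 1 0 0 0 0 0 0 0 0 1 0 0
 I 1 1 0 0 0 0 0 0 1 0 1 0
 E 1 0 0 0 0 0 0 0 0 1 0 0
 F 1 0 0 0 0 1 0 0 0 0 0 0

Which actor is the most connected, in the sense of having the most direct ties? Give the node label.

J

Degrees — A:1, B:3, C:1, D:2, E:2, F:2, G:2, H:1, I:4, J:11, K:2, L:3.
The maximum is 11, attained only by J.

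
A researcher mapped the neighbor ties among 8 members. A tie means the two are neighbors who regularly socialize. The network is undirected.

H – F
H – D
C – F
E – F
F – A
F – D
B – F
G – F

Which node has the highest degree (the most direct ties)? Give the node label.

F

Degrees — A:1, B:1, C:1, D:2, E:1, F:7, G:1, H:2.
The maximum is 7, attained only by F.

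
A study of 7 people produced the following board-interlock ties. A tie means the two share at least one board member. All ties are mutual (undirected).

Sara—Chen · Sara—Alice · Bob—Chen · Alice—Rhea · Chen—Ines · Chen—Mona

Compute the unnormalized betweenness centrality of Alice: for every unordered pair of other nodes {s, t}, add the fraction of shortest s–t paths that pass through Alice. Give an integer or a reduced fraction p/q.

Pairs whose geodesics pass through Alice — Mona–Rhea: 1; Ines–Rhea: 1; Chen–Rhea: 1; Bob–Rhea: 1; Rhea–Sara: 1.
All other pairs contribute 0.
Summing the contributions gives betweenness(Alice) = 5.

5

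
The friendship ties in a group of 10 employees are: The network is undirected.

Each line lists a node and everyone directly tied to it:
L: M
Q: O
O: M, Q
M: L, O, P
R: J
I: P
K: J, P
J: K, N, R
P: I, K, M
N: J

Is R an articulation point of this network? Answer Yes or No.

Even without R, every remaining node can still reach every other (the residual graph is connected), so R is not a cut vertex.

No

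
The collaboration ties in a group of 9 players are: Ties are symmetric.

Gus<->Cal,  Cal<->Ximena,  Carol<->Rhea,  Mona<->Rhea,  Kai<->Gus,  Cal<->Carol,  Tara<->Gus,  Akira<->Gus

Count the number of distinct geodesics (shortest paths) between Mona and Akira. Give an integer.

1

The shortest distance is 5, and the only length-5 path is Mona–Rhea–Carol–Cal–Gus–Akira. So there is exactly 1 shortest path.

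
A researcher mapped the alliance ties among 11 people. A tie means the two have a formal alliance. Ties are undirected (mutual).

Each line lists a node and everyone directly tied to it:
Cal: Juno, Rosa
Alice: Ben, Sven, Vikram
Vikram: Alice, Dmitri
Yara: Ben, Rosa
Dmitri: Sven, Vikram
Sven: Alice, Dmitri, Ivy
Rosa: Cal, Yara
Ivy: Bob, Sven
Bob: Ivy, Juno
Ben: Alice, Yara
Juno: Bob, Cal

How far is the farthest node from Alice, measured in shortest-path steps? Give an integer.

4

Distances from Alice: Ben:1, Bob:3, Cal:4, Dmitri:2, Ivy:2, Juno:4, Rosa:3, Sven:1, Vikram:1, Yara:2.
The largest is 4 (to Cal and Juno), so the eccentricity of Alice is 4.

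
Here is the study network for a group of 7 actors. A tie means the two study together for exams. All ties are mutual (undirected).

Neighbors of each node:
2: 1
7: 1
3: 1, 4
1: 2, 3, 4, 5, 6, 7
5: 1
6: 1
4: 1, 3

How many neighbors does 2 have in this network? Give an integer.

1

2 is directly tied to 1. That is 1 neighbor, so the degree of 2 is 1.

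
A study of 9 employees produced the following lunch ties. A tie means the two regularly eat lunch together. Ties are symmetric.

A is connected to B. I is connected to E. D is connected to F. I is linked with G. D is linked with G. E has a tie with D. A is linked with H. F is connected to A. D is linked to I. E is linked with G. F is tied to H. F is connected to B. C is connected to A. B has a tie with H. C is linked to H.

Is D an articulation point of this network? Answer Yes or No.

Yes

Removing D leaves {A, B, C, F, and H} with no path to {E, G, and I}, so the network splits into 2 components. D is a cut vertex.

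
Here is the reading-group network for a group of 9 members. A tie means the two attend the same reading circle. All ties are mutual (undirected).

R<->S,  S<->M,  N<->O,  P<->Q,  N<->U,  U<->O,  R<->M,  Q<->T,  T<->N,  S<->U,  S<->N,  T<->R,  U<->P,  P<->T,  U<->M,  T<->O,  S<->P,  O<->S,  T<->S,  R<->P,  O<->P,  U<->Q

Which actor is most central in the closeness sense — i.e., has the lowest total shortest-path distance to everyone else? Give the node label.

S

Farness (sum of distances to all others) for each node — M:13, N:12, O:11, P:10, Q:13, R:12, S:9, T:10, U:10.
The smallest farness is 9, for S, so S has the highest closeness.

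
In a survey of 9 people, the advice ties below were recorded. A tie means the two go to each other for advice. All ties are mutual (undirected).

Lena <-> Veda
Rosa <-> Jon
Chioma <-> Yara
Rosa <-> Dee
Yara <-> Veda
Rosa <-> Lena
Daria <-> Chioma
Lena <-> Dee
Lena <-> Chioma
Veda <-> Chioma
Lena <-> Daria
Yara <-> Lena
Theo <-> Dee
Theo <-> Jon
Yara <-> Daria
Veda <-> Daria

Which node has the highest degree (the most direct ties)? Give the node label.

Degrees — Chioma:4, Daria:4, Dee:3, Jon:2, Lena:6, Rosa:3, Theo:2, Veda:4, Yara:4.
The maximum is 6, attained only by Lena.

Lena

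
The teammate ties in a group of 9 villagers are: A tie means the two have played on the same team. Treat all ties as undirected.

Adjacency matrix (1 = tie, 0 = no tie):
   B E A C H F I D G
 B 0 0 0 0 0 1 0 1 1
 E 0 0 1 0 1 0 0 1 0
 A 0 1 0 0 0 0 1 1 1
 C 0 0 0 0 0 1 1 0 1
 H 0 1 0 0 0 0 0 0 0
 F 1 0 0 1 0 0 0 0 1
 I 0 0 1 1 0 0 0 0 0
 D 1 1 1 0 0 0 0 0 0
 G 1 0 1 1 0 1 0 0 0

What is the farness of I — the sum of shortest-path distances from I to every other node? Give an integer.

16

Distances from I: A:1, B:3, C:1, D:2, E:2, F:2, G:2, H:3.
Sum = 1 + 3 + 1 + 2 + 2 + 2 + 2 + 3 = 16.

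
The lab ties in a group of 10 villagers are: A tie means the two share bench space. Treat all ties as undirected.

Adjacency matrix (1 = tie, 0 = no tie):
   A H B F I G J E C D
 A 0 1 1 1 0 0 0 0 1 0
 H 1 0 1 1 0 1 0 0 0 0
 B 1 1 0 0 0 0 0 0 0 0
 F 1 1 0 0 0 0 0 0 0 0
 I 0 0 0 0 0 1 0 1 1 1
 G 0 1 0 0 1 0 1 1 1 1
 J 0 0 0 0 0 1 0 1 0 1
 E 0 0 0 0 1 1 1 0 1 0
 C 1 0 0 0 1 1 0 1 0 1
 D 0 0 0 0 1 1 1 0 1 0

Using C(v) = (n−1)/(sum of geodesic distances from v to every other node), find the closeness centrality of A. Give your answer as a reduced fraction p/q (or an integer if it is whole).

3/5

Distances from A: B:1, C:1, D:2, E:2, F:1, G:2, H:1, I:2, J:3. Sum = 15.
n = 10, so closeness = 9/15 = 3/5.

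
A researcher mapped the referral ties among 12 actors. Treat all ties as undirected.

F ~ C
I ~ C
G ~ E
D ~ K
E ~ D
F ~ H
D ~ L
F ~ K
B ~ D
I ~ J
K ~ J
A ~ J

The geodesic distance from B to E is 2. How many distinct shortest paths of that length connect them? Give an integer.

The shortest distance is 2, and the only length-2 path is B–D–E. So there is exactly 1 shortest path.

1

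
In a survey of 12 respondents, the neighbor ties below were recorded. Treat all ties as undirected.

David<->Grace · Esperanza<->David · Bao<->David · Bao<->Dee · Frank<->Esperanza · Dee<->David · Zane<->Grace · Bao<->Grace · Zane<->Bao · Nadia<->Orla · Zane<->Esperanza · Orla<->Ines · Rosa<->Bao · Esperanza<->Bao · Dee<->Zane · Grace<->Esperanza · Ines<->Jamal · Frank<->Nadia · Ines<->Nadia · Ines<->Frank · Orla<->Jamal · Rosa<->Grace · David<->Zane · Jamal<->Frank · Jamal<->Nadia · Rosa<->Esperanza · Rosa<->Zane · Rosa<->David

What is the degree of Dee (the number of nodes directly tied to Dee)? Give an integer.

Dee is directly tied to Bao, David, and Zane. That is 3 neighbors, so the degree of Dee is 3.

3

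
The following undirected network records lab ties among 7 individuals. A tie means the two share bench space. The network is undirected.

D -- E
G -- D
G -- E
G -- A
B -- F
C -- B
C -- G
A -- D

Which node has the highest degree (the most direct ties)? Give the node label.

G

Degrees — A:2, B:2, C:2, D:3, E:2, F:1, G:4.
The maximum is 4, attained only by G.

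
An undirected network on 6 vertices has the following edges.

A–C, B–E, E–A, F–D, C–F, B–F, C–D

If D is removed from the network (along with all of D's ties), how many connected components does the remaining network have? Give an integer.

D's neighbors (C and F) remain reachable from one another through other ties, so the rest of the network stays in one piece.

1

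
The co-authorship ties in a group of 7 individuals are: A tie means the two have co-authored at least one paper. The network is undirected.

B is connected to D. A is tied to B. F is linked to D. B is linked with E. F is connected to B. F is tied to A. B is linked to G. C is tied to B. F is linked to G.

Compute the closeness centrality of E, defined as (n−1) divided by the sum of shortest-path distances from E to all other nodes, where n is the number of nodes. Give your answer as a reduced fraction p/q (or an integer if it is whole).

6/11

Distances from E: A:2, B:1, C:2, D:2, F:2, G:2. Sum = 11.
n = 7, so closeness = 6/11.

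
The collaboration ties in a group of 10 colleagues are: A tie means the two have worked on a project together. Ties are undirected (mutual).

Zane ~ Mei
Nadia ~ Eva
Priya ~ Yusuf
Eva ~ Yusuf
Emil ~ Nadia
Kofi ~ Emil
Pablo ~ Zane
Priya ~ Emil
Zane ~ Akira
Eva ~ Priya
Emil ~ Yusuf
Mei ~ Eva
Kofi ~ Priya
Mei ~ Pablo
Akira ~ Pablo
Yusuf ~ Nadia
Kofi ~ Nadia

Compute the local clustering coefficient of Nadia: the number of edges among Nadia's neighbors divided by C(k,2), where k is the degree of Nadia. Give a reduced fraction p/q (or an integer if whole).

Nadia's neighbors: Emil, Eva, Kofi, and Yusuf (k = 4).
Possible neighbor pairs: C(4,2) = 6. Edges among them: Emil–Kofi, Emil–Yusuf, Eva–Yusuf → e = 3.
Clustering(Nadia) = 3/6 = 1/2.

1/2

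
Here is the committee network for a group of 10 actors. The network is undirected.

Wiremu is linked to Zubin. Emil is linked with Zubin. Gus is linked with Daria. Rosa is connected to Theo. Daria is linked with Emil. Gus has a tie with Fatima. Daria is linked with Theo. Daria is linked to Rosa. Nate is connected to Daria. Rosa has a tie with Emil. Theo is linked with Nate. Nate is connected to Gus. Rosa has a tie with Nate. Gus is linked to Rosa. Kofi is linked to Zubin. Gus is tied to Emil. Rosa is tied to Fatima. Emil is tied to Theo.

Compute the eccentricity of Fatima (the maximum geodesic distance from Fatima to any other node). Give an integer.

Distances from Fatima: Daria:2, Emil:2, Gus:1, Kofi:4, Nate:2, Rosa:1, Theo:2, Wiremu:4, Zubin:3.
The largest is 4 (to Wiremu and Kofi), so the eccentricity of Fatima is 4.

4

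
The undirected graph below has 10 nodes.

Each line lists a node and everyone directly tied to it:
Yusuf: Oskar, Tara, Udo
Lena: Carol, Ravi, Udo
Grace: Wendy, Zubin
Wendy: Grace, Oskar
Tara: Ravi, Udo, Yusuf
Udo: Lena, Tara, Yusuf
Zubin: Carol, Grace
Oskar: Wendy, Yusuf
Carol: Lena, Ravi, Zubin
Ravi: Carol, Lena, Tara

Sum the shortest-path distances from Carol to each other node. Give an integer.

Distances from Carol: Grace:2, Lena:1, Oskar:4, Ravi:1, Tara:2, Udo:2, Wendy:3, Yusuf:3, Zubin:1.
Sum = 2 + 1 + 4 + 1 + 2 + 2 + 3 + 3 + 1 = 19.

19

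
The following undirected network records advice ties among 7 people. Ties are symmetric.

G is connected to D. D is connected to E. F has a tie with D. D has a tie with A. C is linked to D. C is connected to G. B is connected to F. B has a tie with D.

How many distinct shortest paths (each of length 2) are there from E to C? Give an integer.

1

The shortest distance is 2, and the only length-2 path is E–D–C. So there is exactly 1 shortest path.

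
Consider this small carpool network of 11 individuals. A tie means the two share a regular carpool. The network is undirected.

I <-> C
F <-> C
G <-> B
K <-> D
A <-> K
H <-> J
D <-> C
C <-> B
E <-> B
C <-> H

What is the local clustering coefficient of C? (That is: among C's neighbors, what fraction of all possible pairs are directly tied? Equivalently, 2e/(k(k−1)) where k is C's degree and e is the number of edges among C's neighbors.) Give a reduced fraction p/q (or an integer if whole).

0

C's neighbors: B, D, F, H, and I (k = 5).
Possible neighbor pairs: C(5,2) = 10. Edges among them: none → e = 0.
Clustering(C) = 0/10 = 0.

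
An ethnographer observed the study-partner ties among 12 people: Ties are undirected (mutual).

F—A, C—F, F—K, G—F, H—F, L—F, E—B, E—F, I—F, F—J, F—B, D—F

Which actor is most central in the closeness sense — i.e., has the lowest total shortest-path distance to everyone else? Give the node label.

F

Farness (sum of distances to all others) for each node — A:21, B:20, C:21, D:21, E:20, F:11, G:21, H:21, I:21, J:21, K:21, L:21.
The smallest farness is 11, for F, so F has the highest closeness.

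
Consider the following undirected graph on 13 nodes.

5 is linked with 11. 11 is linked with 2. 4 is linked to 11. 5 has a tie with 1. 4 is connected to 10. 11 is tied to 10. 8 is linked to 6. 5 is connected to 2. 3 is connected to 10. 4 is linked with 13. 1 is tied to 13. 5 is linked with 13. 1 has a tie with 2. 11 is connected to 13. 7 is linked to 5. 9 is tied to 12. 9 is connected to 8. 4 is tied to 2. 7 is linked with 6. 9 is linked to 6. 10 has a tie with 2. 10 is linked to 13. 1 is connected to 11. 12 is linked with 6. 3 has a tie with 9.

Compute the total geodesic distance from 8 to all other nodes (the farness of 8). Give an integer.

34

Distances from 8: 1:4, 2:4, 3:2, 4:4, 5:3, 6:1, 7:2, 9:1, 10:3, 11:4, 12:2, 13:4.
Sum = 4 + 4 + 2 + 4 + 3 + 1 + 2 + 1 + 3 + 4 + 2 + 4 = 34.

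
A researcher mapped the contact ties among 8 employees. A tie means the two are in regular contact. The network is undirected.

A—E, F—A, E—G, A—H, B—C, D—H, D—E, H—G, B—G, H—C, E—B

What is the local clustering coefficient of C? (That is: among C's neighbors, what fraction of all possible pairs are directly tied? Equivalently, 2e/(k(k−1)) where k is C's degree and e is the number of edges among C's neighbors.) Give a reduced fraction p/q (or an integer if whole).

0

C's neighbors: B and H (k = 2).
Possible neighbor pairs: C(2,2) = 1. Edges among them: none → e = 0.
Clustering(C) = 0/1.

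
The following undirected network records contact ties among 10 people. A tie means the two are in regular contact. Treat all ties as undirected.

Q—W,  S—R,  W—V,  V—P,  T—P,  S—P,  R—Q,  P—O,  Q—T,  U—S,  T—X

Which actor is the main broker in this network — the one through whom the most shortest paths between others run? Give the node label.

P

Unnormalized betweenness of each node: O:0, P:35/2, Q:13/2, R:3, S:21/2, T:10, U:0, V:3, W:3/2, X:0.
P has the largest value, 35/2, making it the main broker — the node through which the most shortest paths run.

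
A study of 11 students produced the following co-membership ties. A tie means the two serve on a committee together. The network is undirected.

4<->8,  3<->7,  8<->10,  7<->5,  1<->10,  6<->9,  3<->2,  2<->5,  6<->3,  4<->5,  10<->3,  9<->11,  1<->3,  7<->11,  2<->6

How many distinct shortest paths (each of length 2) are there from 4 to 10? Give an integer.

1

The shortest distance is 2, and the only length-2 path is 4–8–10. So there is exactly 1 shortest path.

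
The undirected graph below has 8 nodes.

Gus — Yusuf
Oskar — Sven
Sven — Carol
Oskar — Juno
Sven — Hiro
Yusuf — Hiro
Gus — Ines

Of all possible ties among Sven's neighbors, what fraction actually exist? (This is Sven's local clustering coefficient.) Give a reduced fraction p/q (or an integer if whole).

0

Sven's neighbors: Carol, Hiro, and Oskar (k = 3).
Possible neighbor pairs: C(3,2) = 3. Edges among them: none → e = 0.
Clustering(Sven) = 0/3 = 0.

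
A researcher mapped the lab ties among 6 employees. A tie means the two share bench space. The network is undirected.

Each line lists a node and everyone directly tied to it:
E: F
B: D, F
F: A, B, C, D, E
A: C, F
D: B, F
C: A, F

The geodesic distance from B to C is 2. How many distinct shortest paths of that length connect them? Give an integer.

The shortest distance is 2, and the only length-2 path is B–F–C. So there is exactly 1 shortest path.

1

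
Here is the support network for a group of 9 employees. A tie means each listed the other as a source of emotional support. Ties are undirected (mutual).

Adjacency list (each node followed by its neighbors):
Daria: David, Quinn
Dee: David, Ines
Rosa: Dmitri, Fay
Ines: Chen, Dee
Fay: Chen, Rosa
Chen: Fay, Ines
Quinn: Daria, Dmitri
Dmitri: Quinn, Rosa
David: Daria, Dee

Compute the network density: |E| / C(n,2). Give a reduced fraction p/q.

There are 9 edges and 9 nodes, so the maximum possible is C(9,2) = 36.
Density = 9/36 = 1/4.

1/4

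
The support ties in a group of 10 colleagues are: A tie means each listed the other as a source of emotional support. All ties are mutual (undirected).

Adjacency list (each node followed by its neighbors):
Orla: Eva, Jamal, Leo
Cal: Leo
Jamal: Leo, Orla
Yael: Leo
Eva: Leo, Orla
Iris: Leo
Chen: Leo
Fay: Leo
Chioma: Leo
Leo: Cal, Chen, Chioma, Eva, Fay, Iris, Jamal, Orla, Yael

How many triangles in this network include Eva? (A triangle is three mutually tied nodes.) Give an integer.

1

Eva's neighbors: Leo and Orla.
Neighbor pairs that are themselves tied: Eva–Leo–Orla. Each forms one triangle with Eva, for 1 in total.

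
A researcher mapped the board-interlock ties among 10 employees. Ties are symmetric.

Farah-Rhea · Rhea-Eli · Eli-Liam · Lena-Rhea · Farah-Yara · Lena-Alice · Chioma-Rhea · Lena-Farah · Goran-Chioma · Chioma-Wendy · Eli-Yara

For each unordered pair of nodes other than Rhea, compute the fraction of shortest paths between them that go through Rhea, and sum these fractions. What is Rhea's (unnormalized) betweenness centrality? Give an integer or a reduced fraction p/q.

Pairs whose geodesics pass through Rhea — Yara–Chioma: 2/2; Yara–Wendy: 2/2; Yara–Goran: 2/2; Chioma–Eli: 1; Chioma–Liam: 1; Chioma–Farah: 1; Chioma–Alice: 1; Chioma–Lena: 1; Eli–Wendy: 1; Eli–Farah: 1/2; Eli–Alice: 1; Eli–Goran: 1; Eli–Lena: 1; Liam–Wendy: 1 … (+10 more pairs).
All other pairs contribute 0.
Summing the contributions gives betweenness(Rhea) = 23.

23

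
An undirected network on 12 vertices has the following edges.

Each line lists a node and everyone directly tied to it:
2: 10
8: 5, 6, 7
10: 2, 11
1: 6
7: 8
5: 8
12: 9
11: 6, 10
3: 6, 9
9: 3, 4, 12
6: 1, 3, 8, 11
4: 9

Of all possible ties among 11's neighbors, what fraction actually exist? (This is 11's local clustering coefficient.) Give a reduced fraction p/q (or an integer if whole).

11's neighbors: 6 and 10 (k = 2).
Possible neighbor pairs: C(2,2) = 1. Edges among them: none → e = 0.
Clustering(11) = 0/1.

0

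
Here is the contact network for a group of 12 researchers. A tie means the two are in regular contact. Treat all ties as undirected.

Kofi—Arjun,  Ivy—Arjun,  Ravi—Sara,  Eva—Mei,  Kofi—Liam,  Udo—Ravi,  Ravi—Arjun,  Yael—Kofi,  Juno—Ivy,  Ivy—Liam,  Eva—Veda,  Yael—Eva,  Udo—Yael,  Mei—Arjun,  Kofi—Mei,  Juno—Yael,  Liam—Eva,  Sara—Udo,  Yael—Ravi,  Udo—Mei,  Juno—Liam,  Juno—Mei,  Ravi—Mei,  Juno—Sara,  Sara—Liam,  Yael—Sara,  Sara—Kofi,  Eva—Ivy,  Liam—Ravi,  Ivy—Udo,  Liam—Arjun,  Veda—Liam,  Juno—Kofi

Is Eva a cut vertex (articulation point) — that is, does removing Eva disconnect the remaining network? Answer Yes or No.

Even without Eva, every remaining node can still reach every other (the residual graph is connected), so Eva is not a cut vertex.

No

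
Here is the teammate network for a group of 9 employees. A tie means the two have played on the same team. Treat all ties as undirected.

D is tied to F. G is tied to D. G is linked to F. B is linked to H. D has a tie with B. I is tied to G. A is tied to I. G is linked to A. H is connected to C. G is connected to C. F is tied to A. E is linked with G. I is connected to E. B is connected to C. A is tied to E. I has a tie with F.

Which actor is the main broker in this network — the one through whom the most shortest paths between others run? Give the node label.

G

Unnormalized betweenness of each node: A:1/3, B:2, C:37/6, D:23/6, E:0, F:5/3, G:38/3, H:0, I:1/3.
G has the largest value, 38/3, making it the main broker — the node through which the most shortest paths run.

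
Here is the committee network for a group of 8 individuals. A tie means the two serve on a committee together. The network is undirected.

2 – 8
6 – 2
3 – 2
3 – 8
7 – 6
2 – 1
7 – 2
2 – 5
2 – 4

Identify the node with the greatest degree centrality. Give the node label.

Degrees — 1:1, 2:7, 3:2, 4:1, 5:1, 6:2, 7:2, 8:2.
The maximum is 7, attained only by 2.

2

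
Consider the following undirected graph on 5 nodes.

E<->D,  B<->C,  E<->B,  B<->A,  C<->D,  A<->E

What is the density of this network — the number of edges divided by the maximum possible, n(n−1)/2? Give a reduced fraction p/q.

There are 6 edges and 5 nodes, so the maximum possible is C(5,2) = 10.
Density = 6/10 = 3/5.

3/5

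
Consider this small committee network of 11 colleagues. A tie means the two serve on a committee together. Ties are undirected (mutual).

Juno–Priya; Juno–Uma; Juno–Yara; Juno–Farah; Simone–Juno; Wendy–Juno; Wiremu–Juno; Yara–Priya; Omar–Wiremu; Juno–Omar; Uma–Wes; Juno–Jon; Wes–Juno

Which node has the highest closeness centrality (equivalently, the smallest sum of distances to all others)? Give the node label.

Juno

Farness (sum of distances to all others) for each node — Farah:19, Jon:19, Juno:10, Omar:18, Priya:18, Simone:19, Uma:18, Wendy:19, Wes:18, Wiremu:18, Yara:18.
The smallest farness is 10, for Juno, so Juno has the highest closeness.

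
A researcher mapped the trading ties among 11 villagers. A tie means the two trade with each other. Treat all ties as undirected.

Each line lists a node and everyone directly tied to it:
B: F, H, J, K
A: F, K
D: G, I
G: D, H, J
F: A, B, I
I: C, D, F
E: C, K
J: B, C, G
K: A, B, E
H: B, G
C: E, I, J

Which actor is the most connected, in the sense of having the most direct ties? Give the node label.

B

Degrees — A:2, B:4, C:3, D:2, E:2, F:3, G:3, H:2, I:3, J:3, K:3.
The maximum is 4, attained only by B.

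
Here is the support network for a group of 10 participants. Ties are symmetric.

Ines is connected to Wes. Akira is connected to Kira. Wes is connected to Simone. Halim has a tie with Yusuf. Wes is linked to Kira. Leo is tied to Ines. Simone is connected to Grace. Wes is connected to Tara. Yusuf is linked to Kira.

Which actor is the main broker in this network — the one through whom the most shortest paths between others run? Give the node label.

Wes

Unnormalized betweenness of each node: Akira:0, Grace:0, Halim:0, Ines:8, Kira:20, Leo:0, Simone:8, Tara:0, Wes:28, Yusuf:8.
Wes has the largest value, 28, making it the main broker — the node through which the most shortest paths run.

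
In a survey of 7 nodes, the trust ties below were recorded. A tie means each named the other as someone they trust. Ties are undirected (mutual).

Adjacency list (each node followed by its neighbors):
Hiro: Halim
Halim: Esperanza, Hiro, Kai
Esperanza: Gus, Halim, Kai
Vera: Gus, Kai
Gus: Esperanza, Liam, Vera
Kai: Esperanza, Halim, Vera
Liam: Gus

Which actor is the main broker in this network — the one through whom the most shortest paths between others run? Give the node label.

Gus

Unnormalized betweenness of each node: Esperanza:5, Gus:11/2, Halim:5, Hiro:0, Kai:5/2, Liam:0, Vera:1.
Gus has the largest value, 11/2, making it the main broker — the node through which the most shortest paths run.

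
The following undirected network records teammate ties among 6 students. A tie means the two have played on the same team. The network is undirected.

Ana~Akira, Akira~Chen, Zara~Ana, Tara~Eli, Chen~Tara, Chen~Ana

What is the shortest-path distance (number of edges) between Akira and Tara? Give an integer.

2

One shortest route is Akira – Chen – Tara, which uses 2 edges, and Akira and Tara are not directly tied, so nothing shorter exists. So d(Akira,Tara) = 2.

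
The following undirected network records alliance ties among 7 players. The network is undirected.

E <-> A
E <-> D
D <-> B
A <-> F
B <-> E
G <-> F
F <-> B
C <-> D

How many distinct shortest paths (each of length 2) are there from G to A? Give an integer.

1

The shortest distance is 2, and the only length-2 path is G–F–A. So there is exactly 1 shortest path.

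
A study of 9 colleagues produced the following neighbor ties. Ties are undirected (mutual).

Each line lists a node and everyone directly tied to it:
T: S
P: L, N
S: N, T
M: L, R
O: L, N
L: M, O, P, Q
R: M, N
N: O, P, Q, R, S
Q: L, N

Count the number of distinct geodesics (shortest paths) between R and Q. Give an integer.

1

The shortest distance is 2, and the only length-2 path is R–N–Q. So there is exactly 1 shortest path.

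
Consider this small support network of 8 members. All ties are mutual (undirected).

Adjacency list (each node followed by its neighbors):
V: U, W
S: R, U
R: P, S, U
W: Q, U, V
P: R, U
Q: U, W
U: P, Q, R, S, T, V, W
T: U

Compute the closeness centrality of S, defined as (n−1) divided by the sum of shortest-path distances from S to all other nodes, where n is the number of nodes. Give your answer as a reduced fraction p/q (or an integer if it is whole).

7/12

Distances from S: P:2, Q:2, R:1, T:2, U:1, V:2, W:2. Sum = 12.
n = 8, so closeness = 7/12.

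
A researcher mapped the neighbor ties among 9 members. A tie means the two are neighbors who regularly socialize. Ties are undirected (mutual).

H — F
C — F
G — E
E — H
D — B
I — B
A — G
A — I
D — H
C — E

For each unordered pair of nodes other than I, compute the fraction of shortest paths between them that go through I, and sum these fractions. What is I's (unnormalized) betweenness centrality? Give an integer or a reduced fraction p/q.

3

Pairs whose geodesics pass through I — G–B: 1; A–B: 1; A–D: 1.
All other pairs contribute 0.
Summing the contributions gives betweenness(I) = 3.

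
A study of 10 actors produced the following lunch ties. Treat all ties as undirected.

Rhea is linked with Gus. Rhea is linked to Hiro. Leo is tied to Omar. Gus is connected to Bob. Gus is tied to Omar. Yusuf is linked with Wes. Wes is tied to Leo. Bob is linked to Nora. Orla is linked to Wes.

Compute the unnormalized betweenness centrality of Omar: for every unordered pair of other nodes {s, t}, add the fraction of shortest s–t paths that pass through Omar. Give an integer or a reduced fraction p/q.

Pairs whose geodesics pass through Omar — Gus–Yusuf: 1; Gus–Leo: 1; Gus–Wes: 1; Gus–Orla: 1; Rhea–Yusuf: 1; Rhea–Leo: 1; Rhea–Wes: 1; Rhea–Orla: 1; Hiro–Yusuf: 1; Hiro–Leo: 1; Hiro–Wes: 1; Hiro–Orla: 1; Yusuf–Bob: 1; Yusuf–Nora: 1 … (+6 more pairs).
All other pairs contribute 0.
Summing the contributions gives betweenness(Omar) = 20.

20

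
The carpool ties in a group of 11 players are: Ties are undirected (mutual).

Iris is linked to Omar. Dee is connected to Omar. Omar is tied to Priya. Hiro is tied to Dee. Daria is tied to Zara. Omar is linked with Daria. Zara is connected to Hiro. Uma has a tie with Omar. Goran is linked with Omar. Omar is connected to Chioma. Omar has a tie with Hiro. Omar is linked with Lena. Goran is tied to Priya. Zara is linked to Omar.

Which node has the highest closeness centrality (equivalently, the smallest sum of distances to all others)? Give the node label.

Farness (sum of distances to all others) for each node — Chioma:19, Daria:18, Dee:18, Goran:18, Hiro:17, Iris:19, Lena:19, Omar:10, Priya:18, Uma:19, Zara:17.
The smallest farness is 10, for Omar, so Omar has the highest closeness.

Omar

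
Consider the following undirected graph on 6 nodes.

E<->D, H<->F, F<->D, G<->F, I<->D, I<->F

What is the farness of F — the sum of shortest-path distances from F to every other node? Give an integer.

Distances from F: D:1, E:2, G:1, H:1, I:1.
Sum = 1 + 2 + 1 + 1 + 1 = 6.

6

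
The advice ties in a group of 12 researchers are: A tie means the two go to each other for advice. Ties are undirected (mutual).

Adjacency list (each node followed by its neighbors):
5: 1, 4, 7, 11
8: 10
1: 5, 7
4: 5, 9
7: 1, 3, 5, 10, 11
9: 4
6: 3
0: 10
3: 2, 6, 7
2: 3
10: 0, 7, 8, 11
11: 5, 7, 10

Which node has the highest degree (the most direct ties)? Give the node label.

Degrees — 0:1, 1:2, 2:1, 3:3, 4:2, 5:4, 6:1, 7:5, 8:1, 9:1, 10:4, 11:3.
The maximum is 5, attained only by 7.

7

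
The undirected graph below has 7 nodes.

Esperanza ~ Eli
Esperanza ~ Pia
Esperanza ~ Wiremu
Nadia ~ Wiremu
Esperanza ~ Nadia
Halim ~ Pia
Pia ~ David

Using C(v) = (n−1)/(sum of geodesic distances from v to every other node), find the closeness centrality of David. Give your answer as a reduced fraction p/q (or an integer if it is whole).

Distances from David: Eli:3, Esperanza:2, Halim:2, Nadia:3, Pia:1, Wiremu:3. Sum = 14.
n = 7, so closeness = 6/14 = 3/7.

3/7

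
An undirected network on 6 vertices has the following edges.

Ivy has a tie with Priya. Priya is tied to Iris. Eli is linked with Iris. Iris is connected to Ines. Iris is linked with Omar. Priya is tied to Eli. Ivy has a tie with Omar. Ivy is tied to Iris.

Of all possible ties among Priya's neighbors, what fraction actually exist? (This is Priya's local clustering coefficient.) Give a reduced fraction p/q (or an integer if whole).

Priya's neighbors: Eli, Iris, and Ivy (k = 3).
Possible neighbor pairs: C(3,2) = 3. Edges among them: Eli–Iris, Iris–Ivy → e = 2.
Clustering(Priya) = 2/3.

2/3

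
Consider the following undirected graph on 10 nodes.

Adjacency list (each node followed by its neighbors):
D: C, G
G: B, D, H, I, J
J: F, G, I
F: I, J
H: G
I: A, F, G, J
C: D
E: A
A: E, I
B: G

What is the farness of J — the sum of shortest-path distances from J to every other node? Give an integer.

17

Distances from J: A:2, B:2, C:3, D:2, E:3, F:1, G:1, H:2, I:1.
Sum = 2 + 2 + 3 + 2 + 3 + 1 + 1 + 2 + 1 = 17.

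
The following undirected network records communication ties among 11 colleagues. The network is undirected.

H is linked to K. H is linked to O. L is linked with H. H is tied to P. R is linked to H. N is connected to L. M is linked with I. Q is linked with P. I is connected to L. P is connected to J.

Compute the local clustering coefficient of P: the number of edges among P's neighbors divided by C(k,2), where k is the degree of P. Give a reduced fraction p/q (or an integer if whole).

P's neighbors: H, J, and Q (k = 3).
Possible neighbor pairs: C(3,2) = 3. Edges among them: none → e = 0.
Clustering(P) = 0/3 = 0.

0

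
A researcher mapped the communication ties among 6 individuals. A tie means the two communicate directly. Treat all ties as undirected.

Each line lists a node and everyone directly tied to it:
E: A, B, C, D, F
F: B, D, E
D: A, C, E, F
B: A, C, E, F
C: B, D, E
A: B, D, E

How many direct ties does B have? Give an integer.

4

B is directly tied to A, C, E, and F. That is 4 neighbors, so the degree of B is 4.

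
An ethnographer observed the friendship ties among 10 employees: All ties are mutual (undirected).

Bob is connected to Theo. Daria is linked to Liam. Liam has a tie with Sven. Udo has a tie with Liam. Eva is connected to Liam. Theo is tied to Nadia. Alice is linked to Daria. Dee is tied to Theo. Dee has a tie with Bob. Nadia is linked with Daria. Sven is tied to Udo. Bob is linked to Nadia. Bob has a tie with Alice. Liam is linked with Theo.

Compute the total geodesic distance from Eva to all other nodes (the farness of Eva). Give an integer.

Distances from Eva: Alice:3, Bob:3, Daria:2, Dee:3, Liam:1, Nadia:3, Sven:2, Theo:2, Udo:2.
Sum = 3 + 3 + 2 + 3 + 1 + 3 + 2 + 2 + 2 = 21.

21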